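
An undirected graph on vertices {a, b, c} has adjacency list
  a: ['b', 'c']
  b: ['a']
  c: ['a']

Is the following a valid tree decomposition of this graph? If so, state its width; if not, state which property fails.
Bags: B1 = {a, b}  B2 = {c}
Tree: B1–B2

A tree decomposition must satisfy three properties: every vertex lies in some bag; for every edge, both endpoints lie together in some bag; and for every vertex, the bags containing it form a connected subtree. Here edge (a,c) lies in no bag, so the decomposition is invalid.

No — edge (a,c) lies in no bag.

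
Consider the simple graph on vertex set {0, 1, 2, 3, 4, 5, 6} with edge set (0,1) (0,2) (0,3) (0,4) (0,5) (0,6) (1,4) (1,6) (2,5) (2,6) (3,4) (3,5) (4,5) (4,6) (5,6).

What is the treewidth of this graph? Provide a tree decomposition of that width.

Every bag has size at most 4, so the width is 4 − 1 = 3 and tw(G) ≤ 3. Conversely, {0, 2, 5, 6} is a clique of size 4, and the vertices of any clique must share a bag in every tree decomposition; so some bag has ≥ 4 vertices and tw(G) ≥ 3. The upper and lower bounds meet at 3, so that is the treewidth.

Treewidth 3.
Bags: B1 = {0, 4, 5, 6}  B2 = {0, 3, 4, 5}  B3 = {0, 2, 5, 6}  B4 = {0, 1, 4, 6}
Tree: B1–B2, B1–B3, B1–B4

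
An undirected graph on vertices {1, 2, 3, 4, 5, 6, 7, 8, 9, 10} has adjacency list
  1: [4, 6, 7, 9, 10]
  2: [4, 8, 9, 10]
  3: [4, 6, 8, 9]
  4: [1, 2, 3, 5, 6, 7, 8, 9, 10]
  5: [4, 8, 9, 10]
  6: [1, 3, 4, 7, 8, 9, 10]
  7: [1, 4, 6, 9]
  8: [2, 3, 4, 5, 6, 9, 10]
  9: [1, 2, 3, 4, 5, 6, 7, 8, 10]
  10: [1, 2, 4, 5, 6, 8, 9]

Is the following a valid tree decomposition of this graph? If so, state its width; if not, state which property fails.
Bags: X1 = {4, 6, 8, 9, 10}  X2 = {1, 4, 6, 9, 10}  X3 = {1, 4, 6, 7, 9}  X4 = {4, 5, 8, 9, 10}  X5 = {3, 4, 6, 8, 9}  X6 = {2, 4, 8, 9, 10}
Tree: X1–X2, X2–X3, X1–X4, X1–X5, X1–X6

Yes; width 4.

Checking the three conditions: (i) the bags cover all of {1, 2, 3, 4, 5, 6, 7, 8, 9, 10}; (ii) for each edge, some bag contains both endpoints; (iii) the bags containing any fixed vertex form a subtree. All hold, so the decomposition is valid with width 5 − 1 = 4.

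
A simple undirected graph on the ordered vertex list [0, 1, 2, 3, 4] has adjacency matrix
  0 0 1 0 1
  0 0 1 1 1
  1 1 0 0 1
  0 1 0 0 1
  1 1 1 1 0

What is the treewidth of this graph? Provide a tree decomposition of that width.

Every bag has size at most 3, so the width is 3 − 1 = 2 and tw(G) ≤ 2. Conversely, {0, 2, 4} is a clique of size 3, and the vertices of any clique must share a bag in every tree decomposition; so some bag has ≥ 3 vertices and tw(G) ≥ 2. The upper and lower bounds meet at 2, so that is the treewidth.

Treewidth 2.
Bags: B1 = {0, 2, 4}  B2 = {1, 2, 4}  B3 = {1, 3, 4}
Tree: B1–B2, B2–B3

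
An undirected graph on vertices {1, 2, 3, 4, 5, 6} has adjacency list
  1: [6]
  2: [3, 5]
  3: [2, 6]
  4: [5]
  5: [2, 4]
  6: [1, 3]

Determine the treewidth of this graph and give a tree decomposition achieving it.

Every bag has size at most 2, so the width is 2 − 1 = 1 and tw(G) ≤ 1. Any graph with an edge has treewidth ≥ 1, and G has the edge 1–6. Combining the bounds, tw(G) = 1.

Treewidth 1.
Bags: B1 = {1, 6}  B2 = {3, 6}  B3 = {2, 3}  B4 = {2, 5}  B5 = {4, 5}
Tree: B1–B2, B2–B3, B3–B4, B4–B5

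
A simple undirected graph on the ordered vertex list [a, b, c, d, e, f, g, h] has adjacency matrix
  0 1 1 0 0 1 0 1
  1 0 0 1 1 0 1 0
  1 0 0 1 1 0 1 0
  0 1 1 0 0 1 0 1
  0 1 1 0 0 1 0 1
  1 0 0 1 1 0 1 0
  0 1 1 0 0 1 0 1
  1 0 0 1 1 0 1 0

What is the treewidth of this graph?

4

A width-4 tree decomposition is:
Bags: B1 = {b, c, d, f, h}  B2 = {a, b, c, f, h}  B3 = {b, c, e, f, h}  B4 = {b, c, f, g, h}
Tree: B1–B2, B2–B3, B3–B4
Every bag has size at most 5, so the width is 5 − 1 = 4 and tw(G) ≤ 4. For the lower bound: the 5 vertex sets {d,f}, {a,h}, {b,e}, {c}, {g} are disjoint, each induces a connected subgraph, and every pair is joined by at least one edge of G. Contracting each set to a single vertex therefore yields K_{5} as a minor, and since treewidth is minor-monotone, tw(G) ≥ tw(K_{5}) = 4. Combining the bounds, tw(G) = 4.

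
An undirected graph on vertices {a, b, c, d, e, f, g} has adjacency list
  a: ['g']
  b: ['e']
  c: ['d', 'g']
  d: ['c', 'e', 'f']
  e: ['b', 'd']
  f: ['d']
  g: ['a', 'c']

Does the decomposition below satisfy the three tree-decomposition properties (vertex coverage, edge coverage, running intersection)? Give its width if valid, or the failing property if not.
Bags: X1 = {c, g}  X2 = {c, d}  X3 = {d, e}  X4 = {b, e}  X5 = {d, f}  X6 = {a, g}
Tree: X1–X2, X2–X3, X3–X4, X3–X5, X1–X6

Yes; width 1.

Every vertex of G appears in some bag (union = {a, b, c, d, e, f, g}); every edge is covered by a bag; and for each vertex v the set of bags containing v is connected in the bag tree. The decomposition is therefore valid. The largest bag has 2 vertices, so the width is 1.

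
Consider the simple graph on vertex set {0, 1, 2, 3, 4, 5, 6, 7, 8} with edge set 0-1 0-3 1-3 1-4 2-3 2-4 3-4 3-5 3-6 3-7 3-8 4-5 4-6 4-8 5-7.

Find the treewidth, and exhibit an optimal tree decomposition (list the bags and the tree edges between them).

Treewidth 2.
One such decomposition:
Bags: B1 = {2, 3, 4}  B2 = {3, 4, 6}  B3 = {3, 4, 5}  B4 = {1, 3, 4}  B5 = {3, 4, 8}  B6 = {3, 5, 7}  B7 = {0, 1, 3}
Tree: B1–B2, B2–B3, B3–B4, B1–B5, B3–B6, B4–B7

The largest bag has 3 vertices, giving width 2; this decomposition certifies tw(G) ≤ 2. On the other hand G contains the 3-clique {0, 1, 3}. A clique must lie in a single bag of any decomposition, so no decomposition can have width below 2. Therefore the treewidth is 2.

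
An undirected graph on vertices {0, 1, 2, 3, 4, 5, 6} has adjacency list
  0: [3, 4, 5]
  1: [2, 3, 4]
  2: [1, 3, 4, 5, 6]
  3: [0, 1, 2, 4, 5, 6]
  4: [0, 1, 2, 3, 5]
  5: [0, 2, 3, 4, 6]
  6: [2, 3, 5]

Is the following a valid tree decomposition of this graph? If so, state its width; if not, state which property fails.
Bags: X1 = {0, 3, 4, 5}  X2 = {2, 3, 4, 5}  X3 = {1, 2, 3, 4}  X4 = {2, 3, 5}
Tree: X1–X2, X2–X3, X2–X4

A tree decomposition must satisfy three properties: every vertex lies in some bag; for every edge, both endpoints lie together in some bag; and for every vertex, the bags containing it form a connected subtree. Here vertex 6 appears in no bag, so the decomposition is invalid.

No — vertex 6 appears in no bag.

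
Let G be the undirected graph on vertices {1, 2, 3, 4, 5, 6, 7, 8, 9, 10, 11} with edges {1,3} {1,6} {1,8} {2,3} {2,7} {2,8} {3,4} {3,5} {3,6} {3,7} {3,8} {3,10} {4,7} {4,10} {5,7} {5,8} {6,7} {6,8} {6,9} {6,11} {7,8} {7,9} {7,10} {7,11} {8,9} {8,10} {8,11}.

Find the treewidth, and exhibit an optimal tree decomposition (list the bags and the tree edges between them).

Every bag has size at most 4, so the width is 4 − 1 = 3 and tw(G) ≤ 3. For the lower bound, the 4 vertices {1, 3, 6, 8} are pairwise adjacent, and any tree decomposition puts a clique entirely inside one bag — forcing width ≥ 3. Hence tw(G) = 3 exactly.

Treewidth 3.
Bags: B1 = {3, 7, 8, 10}  B2 = {3, 6, 7, 8}  B3 = {1, 3, 6, 8}  B4 = {3, 4, 7, 10}  B5 = {2, 3, 7, 8}  B6 = {6, 7, 8, 11}  B7 = {3, 5, 7, 8}  B8 = {6, 7, 8, 9}
Tree: B1–B2, B2–B3, B1–B4, B2–B5, B2–B6, B2–B7, B2–B8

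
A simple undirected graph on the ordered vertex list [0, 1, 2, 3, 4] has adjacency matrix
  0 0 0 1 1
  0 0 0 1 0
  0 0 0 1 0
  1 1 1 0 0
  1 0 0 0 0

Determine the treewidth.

A width-1 tree decomposition is:
Bags: B1 = {0, 3}  B2 = {0, 4}  B3 = {1, 3}  B4 = {2, 3}
Tree: B1–B2, B1–B3, B1–B4
Each bag holds 2 vertices, so the decomposition has width 1, which upper-bounds the treewidth. Any graph with an edge has treewidth ≥ 1, and G has the edge 3–0. Hence tw(G) = 1 exactly.

1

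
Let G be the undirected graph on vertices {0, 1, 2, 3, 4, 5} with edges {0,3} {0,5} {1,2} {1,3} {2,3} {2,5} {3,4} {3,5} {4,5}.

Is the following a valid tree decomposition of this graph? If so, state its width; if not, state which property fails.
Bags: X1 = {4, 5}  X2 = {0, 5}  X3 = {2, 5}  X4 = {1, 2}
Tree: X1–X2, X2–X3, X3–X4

A tree decomposition must satisfy three properties: every vertex lies in some bag; for every edge, both endpoints lie together in some bag; and for every vertex, the bags containing it form a connected subtree. Here vertex 3 appears in no bag, so the decomposition is invalid.

No — vertex 3 appears in no bag.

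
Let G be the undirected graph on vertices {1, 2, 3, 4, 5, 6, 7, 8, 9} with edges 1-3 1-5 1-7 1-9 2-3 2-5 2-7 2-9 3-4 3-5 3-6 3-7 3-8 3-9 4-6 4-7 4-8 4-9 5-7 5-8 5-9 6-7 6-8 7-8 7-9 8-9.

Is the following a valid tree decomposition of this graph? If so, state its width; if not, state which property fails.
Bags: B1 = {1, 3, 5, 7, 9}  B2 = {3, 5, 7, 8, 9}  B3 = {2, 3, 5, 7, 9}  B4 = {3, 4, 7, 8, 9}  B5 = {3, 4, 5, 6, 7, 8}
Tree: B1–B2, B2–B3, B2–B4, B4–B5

A tree decomposition must satisfy three properties: every vertex lies in some bag; for every edge, both endpoints lie together in some bag; and for every vertex, the bags containing it form a connected subtree. Here bags containing vertex 5 are not connected in the tree, so the decomposition is invalid.

No — bags containing vertex 5 are not connected in the tree.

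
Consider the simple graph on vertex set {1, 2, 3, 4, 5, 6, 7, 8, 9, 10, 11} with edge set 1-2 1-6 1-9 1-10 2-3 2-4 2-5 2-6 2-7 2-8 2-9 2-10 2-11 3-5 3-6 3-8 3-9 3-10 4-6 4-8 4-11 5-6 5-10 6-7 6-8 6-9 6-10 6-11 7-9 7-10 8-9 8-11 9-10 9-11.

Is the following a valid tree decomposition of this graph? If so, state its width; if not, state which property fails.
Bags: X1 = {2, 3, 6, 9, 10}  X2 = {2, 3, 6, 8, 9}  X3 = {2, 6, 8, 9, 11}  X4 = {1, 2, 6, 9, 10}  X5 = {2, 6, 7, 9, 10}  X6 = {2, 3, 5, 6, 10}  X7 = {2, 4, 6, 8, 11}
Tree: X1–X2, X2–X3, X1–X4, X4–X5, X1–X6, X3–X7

Yes; width 4.

Vertex coverage: the bags together contain {1, 2, 3, 4, 5, 6, 7, 8, 9, 10, 11}, the full vertex set. Edge coverage: each edge of G has both endpoints in at least one bag. Running intersection: for every vertex, the bags containing it form a connected subtree. All three properties hold, so this is a valid tree decomposition of width max|bag| − 1 = 4, and hence tw(G) ≤ 4.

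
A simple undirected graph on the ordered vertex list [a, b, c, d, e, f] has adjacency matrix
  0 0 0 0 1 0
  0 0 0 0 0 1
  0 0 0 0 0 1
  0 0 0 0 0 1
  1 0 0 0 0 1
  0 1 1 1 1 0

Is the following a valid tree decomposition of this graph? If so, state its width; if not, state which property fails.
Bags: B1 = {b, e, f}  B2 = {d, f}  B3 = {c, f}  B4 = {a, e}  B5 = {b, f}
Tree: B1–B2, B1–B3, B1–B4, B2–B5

A tree decomposition must satisfy three properties: every vertex lies in some bag; for every edge, both endpoints lie together in some bag; and for every vertex, the bags containing it form a connected subtree. Here bags containing vertex b are not connected in the tree, so the decomposition is invalid.

No — bags containing vertex b are not connected in the tree.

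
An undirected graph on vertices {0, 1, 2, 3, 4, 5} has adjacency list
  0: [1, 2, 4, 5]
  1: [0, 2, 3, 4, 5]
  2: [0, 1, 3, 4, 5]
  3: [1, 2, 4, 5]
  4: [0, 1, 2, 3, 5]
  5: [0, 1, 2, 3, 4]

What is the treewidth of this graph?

A width-4 tree decomposition is:
Bags: B1 = {1, 2, 3, 4, 5}  B2 = {0, 1, 2, 4, 5}
Tree: B1–B2
Every bag has size at most 5, so the width is 5 − 1 = 4 and tw(G) ≤ 4. On the other hand G contains the 5-clique {0, 1, 2, 4, 5}. A clique must lie in a single bag of any decomposition, so no decomposition can have width below 4. The upper and lower bounds meet at 4, so that is the treewidth.

4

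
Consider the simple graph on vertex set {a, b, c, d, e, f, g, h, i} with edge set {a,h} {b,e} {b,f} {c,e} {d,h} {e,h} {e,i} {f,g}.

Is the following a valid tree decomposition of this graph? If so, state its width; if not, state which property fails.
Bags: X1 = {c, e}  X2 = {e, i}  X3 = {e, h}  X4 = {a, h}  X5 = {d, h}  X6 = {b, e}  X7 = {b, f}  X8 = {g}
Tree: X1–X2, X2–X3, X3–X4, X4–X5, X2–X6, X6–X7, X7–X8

No — edge (f,g) lies in no bag.

A tree decomposition must satisfy three properties: every vertex lies in some bag; for every edge, both endpoints lie together in some bag; and for every vertex, the bags containing it form a connected subtree. Here edge (f,g) lies in no bag, so the decomposition is invalid.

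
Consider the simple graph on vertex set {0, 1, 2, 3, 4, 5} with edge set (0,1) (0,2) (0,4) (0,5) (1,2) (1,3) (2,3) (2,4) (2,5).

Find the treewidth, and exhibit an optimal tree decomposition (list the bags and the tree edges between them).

The largest bag has 3 vertices, giving width 2; this decomposition certifies tw(G) ≤ 2. For the lower bound, the 3 vertices {0, 1, 2} are pairwise adjacent, and any tree decomposition puts a clique entirely inside one bag — forcing width ≥ 2. Hence tw(G) = 2 exactly.

Treewidth 2.
One such decomposition:
Bags: B1 = {0, 1, 2}  B2 = {0, 2, 4}  B3 = {1, 2, 3}  B4 = {0, 2, 5}
Tree: B1–B2, B1–B3, B2–B4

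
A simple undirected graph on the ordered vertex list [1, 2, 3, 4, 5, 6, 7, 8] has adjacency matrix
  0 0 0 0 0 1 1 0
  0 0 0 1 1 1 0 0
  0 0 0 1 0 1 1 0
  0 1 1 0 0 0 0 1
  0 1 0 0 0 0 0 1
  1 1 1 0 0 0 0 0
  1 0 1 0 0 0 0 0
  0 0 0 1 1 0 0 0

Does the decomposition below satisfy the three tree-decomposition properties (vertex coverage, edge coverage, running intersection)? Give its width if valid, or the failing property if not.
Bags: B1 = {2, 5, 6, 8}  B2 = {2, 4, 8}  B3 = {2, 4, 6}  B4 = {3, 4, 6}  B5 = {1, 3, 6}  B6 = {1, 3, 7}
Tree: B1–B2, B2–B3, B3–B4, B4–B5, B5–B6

A tree decomposition must satisfy three properties: every vertex lies in some bag; for every edge, both endpoints lie together in some bag; and for every vertex, the bags containing it form a connected subtree. Here bags containing vertex 6 are not connected in the tree, so the decomposition is invalid.

No — bags containing vertex 6 are not connected in the tree.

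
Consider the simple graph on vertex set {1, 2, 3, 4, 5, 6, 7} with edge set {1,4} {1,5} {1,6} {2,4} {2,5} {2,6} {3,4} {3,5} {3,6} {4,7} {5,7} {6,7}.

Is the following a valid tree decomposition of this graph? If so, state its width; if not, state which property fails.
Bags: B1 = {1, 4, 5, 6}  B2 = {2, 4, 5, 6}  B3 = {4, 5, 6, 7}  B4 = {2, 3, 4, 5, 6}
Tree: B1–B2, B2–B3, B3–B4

No — bags containing vertex 2 are not connected in the tree.

A tree decomposition must satisfy three properties: every vertex lies in some bag; for every edge, both endpoints lie together in some bag; and for every vertex, the bags containing it form a connected subtree. Here bags containing vertex 2 are not connected in the tree, so the decomposition is invalid.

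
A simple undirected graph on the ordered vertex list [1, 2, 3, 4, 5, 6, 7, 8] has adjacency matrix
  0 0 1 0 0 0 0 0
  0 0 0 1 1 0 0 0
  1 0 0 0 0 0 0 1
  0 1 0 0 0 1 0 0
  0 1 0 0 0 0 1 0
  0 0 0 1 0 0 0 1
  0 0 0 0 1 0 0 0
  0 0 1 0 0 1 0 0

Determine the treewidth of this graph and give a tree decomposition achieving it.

Every bag has size at most 2, so the width is 2 − 1 = 1 and tw(G) ≤ 1. G has an edge, so its treewidth is at least 1. Hence tw(G) = 1 exactly.

Treewidth 1.
Bags: B1 = {5, 7}  B2 = {2, 5}  B3 = {2, 4}  B4 = {4, 6}  B5 = {6, 8}  B6 = {3, 8}  B7 = {1, 3}
Tree: B1–B2, B2–B3, B3–B4, B4–B5, B5–B6, B6–B7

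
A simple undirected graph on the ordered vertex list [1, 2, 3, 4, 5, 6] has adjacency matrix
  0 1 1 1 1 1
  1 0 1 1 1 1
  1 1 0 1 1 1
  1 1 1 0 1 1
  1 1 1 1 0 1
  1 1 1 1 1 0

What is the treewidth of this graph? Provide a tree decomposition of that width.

Treewidth 5.
One such decomposition:
Bags: B1 = {1, 2, 3, 4, 5, 6}
Tree: (single bag)

With just one bag of size 6, the width is 6 − 1 = 5, so tw(G) ≤ 5. Conversely, {1, 2, 3, 4, 5, 6} is a clique of size 6, and the vertices of any clique must share a bag in every tree decomposition; so some bag has ≥ 6 vertices and tw(G) ≥ 5. Combining the bounds, tw(G) = 5.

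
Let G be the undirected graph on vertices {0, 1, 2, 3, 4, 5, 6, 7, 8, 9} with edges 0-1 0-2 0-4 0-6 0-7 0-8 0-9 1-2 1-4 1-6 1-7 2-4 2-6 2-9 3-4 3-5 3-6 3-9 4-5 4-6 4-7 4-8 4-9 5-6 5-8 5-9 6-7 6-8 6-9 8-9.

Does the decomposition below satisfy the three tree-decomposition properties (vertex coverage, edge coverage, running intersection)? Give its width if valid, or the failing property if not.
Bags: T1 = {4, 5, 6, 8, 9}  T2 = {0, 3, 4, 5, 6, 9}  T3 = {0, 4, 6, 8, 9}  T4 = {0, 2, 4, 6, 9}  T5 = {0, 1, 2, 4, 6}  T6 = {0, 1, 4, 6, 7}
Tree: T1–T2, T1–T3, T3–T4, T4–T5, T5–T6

A tree decomposition must satisfy three properties: every vertex lies in some bag; for every edge, both endpoints lie together in some bag; and for every vertex, the bags containing it form a connected subtree. Here bags containing vertex 0 are not connected in the tree, so the decomposition is invalid.

No — bags containing vertex 0 are not connected in the tree.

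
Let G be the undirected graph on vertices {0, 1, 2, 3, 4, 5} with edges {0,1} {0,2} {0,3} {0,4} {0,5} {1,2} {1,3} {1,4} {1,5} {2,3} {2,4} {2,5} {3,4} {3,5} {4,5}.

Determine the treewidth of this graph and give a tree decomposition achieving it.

Treewidth 5.
One optimal decomposition is:
Bags: B1 = {0, 1, 2, 3, 4, 5}
Tree: (single bag)

With just one bag of size 6, the width is 6 − 1 = 5, so tw(G) ≤ 5. On the other hand G contains the 6-clique {0, 1, 2, 3, 4, 5}. A clique must lie in a single bag of any decomposition, so no decomposition can have width below 5. Combining the bounds, tw(G) = 5.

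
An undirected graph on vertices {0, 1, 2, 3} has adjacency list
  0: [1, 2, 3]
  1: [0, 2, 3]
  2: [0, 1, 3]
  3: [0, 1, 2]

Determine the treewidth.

A width-3 tree decomposition is:
Bags: B1 = {0, 1, 2, 3}
Tree: (single bag)
With just one bag of size 4, the width is 4 − 1 = 3, so tw(G) ≤ 3. Conversely, {0, 1, 2, 3} is a clique of size 4, and the vertices of any clique must share a bag in every tree decomposition; so some bag has ≥ 4 vertices and tw(G) ≥ 3. Combining the bounds, tw(G) = 3.

3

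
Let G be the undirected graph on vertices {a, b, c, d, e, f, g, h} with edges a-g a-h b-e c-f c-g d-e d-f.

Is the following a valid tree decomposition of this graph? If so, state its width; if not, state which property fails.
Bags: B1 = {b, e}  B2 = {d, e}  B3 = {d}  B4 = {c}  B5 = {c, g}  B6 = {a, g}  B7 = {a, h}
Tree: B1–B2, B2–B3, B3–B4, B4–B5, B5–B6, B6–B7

No — vertex f appears in no bag.

A tree decomposition must satisfy three properties: every vertex lies in some bag; for every edge, both endpoints lie together in some bag; and for every vertex, the bags containing it form a connected subtree. Here vertex f appears in no bag, so the decomposition is invalid.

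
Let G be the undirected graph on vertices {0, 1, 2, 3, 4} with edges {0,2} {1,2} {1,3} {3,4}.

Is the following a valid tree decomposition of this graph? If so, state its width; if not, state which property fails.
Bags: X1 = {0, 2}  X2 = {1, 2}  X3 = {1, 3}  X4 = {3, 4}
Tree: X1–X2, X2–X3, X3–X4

Vertex coverage: the bags together contain {0, 1, 2, 3, 4}, the full vertex set. Edge coverage: each edge of G has both endpoints in at least one bag. Running intersection: for every vertex, the bags containing it form a connected subtree. All three properties hold, so this is a valid tree decomposition of width max|bag| − 1 = 1, and hence tw(G) ≤ 1.

Yes; width 1.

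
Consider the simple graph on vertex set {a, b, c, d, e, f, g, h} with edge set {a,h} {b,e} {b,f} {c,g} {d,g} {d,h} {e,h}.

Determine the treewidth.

1

A width-1 tree decomposition is:
Bags: B1 = {e, h}  B2 = {b, e}  B3 = {d, h}  B4 = {a, h}  B5 = {d, g}  B6 = {c, g}  B7 = {b, f}
Tree: B1–B2, B1–B3, B1–B4, B3–B5, B5–B6, B2–B7
Every bag has size at most 2, so the width is 2 − 1 = 1 and tw(G) ≤ 1. Any graph with an edge has treewidth ≥ 1, and G has the edge h–e. Combining the bounds, tw(G) = 1.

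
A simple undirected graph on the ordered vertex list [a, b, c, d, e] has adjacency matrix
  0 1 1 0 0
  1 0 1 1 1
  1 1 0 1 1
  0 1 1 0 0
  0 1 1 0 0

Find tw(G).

2

A width-2 tree decomposition is:
Bags: B1 = {b, c, d}  B2 = {b, c, e}  B3 = {a, b, c}
Tree: B1–B2, B1–B3
The largest bag has 3 vertices, giving width 2; this decomposition certifies tw(G) ≤ 2. Conversely, {b, c, d} is a clique of size 3, and the vertices of any clique must share a bag in every tree decomposition; so some bag has ≥ 3 vertices and tw(G) ≥ 2. The upper and lower bounds meet at 2, so that is the treewidth.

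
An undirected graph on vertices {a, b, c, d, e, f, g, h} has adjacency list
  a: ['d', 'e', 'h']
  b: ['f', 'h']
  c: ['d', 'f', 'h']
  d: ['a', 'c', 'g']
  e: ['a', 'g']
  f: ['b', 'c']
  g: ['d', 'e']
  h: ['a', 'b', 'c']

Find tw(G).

2

A width-2 tree decomposition is:
Bags: B1 = {a, e, g}  B2 = {a, d, g}  B3 = {a, d, h}  B4 = {c, d, h}  B5 = {b, c, h}  B6 = {b, c, f}
Tree: B1–B2, B2–B3, B3–B4, B4–B5, B5–B6
Each bag holds 3 vertices, so the decomposition has width 2, which upper-bounds the treewidth. Since e–g–d–a–e is a cycle in G, G is not acyclic. Forests are exactly the graphs of treewidth ≤ 1, so tw(G) ≥ 2. The upper and lower bounds meet at 2, so that is the treewidth.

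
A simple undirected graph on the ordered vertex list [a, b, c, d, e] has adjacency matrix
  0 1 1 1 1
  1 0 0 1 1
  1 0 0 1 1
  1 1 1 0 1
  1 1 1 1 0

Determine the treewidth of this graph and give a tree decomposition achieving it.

Each bag holds 4 vertices, so the decomposition has width 3, which upper-bounds the treewidth. Conversely, {a, c, d, e} is a clique of size 4, and the vertices of any clique must share a bag in every tree decomposition; so some bag has ≥ 4 vertices and tw(G) ≥ 3. The upper and lower bounds meet at 3, so that is the treewidth.

Treewidth 3.
One such decomposition:
Bags: B1 = {a, c, d, e}  B2 = {a, b, d, e}
Tree: B1–B2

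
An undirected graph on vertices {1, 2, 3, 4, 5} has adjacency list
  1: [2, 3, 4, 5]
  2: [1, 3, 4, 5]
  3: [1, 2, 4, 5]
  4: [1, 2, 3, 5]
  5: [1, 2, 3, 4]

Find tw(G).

A width-4 tree decomposition is:
Bags: B1 = {1, 2, 3, 4, 5}
Tree: (single bag)
A single bag containing all 5 vertices is trivially a valid decomposition of width 4. On the other hand G contains the 5-clique {1, 2, 3, 4, 5}. A clique must lie in a single bag of any decomposition, so no decomposition can have width below 4. Therefore the treewidth is 4.

4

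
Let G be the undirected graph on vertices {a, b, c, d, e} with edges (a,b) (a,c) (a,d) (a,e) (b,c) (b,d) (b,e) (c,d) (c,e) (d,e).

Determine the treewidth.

A width-4 tree decomposition is:
Bags: B1 = {a, b, c, d, e}
Tree: (single bag)
With just one bag of size 5, the width is 5 − 1 = 4, so tw(G) ≤ 4. For the lower bound, the 5 vertices {a, b, c, d, e} are pairwise adjacent, and any tree decomposition puts a clique entirely inside one bag — forcing width ≥ 4. The upper and lower bounds meet at 4, so that is the treewidth.

4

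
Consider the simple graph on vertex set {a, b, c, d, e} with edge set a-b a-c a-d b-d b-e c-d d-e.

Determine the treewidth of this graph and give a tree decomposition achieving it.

Treewidth 2.
One such decomposition:
Bags: B1 = {b, d, e}  B2 = {a, b, d}  B3 = {a, c, d}
Tree: B1–B2, B2–B3

Every bag has size at most 3, so the width is 3 − 1 = 2 and tw(G) ≤ 2. Conversely, {b, d, e} is a clique of size 3, and the vertices of any clique must share a bag in every tree decomposition; so some bag has ≥ 3 vertices and tw(G) ≥ 2. The upper and lower bounds meet at 2, so that is the treewidth.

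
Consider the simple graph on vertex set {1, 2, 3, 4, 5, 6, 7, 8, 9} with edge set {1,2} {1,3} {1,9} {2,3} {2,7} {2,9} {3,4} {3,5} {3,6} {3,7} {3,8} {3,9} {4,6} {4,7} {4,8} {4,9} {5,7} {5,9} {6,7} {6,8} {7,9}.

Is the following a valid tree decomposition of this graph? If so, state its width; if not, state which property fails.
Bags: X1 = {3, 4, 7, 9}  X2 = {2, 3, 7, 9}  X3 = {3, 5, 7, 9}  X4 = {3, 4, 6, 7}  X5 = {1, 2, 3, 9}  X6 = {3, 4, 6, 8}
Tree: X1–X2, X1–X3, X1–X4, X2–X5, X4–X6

Vertex coverage: the bags together contain {1, 2, 3, 4, 5, 6, 7, 8, 9}, the full vertex set. Edge coverage: each edge of G has both endpoints in at least one bag. Running intersection: for every vertex, the bags containing it form a connected subtree. All three properties hold, so this is a valid tree decomposition of width max|bag| − 1 = 3, and hence tw(G) ≤ 3.

Yes; width 3.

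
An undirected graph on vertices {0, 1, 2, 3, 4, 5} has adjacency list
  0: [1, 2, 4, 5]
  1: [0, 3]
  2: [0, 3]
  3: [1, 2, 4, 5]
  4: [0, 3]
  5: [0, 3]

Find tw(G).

A width-2 tree decomposition is:
Bags: B1 = {0, 3, 5}  B2 = {0, 1, 3}  B3 = {0, 3, 4}  B4 = {0, 2, 3}
Tree: B1–B2, B2–B3, B3–B4
The largest bag has 3 vertices, giving width 2; this decomposition certifies tw(G) ≤ 2. The edges 0–5–3–1–0 form a cycle, so G is not a tree and its treewidth is at least 2. Hence tw(G) = 2 exactly.

2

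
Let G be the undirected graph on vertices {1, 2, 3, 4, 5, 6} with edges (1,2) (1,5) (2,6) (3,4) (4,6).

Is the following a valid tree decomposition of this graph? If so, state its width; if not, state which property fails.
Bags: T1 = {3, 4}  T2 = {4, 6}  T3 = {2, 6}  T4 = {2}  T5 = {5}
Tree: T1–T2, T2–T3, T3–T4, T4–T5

No — vertex 1 appears in no bag.

A tree decomposition must satisfy three properties: every vertex lies in some bag; for every edge, both endpoints lie together in some bag; and for every vertex, the bags containing it form a connected subtree. Here vertex 1 appears in no bag, so the decomposition is invalid.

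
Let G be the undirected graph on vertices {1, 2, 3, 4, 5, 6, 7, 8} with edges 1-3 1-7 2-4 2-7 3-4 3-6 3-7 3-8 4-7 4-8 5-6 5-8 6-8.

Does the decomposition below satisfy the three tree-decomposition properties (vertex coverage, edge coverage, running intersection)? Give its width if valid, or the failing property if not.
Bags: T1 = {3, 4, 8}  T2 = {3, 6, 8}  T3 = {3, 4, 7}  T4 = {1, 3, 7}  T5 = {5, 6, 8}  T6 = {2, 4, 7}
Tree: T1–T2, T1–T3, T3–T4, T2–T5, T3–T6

Checking the three conditions: (i) the bags cover all of {1, 2, 3, 4, 5, 6, 7, 8}; (ii) for each edge, some bag contains both endpoints; (iii) the bags containing any fixed vertex form a subtree. All hold, so the decomposition is valid with width 3 − 1 = 2.

Yes; width 2.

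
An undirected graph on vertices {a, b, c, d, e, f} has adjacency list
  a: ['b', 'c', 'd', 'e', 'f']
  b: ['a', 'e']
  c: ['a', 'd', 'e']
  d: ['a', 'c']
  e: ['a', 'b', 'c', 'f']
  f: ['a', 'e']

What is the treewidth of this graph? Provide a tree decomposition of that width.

Treewidth 2.
One such decomposition:
Bags: B1 = {a, e, f}  B2 = {a, b, e}  B3 = {a, c, e}  B4 = {a, c, d}
Tree: B1–B2, B2–B3, B3–B4

Every bag has size at most 3, so the width is 3 − 1 = 2 and tw(G) ≤ 2. On the other hand G contains the 3-clique {a, c, d}. A clique must lie in a single bag of any decomposition, so no decomposition can have width below 2. Hence tw(G) = 2 exactly.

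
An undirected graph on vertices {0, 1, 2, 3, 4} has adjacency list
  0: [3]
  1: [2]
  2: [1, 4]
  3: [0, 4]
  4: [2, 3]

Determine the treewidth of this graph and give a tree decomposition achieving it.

Treewidth 1.
Bags: B1 = {0, 3}  B2 = {3, 4}  B3 = {2, 4}  B4 = {1, 2}
Tree: B1–B2, B2–B3, B3–B4

Every bag has size at most 2, so the width is 2 − 1 = 1 and tw(G) ≤ 1. G has an edge, so its treewidth is at least 1. The upper and lower bounds meet at 1, so that is the treewidth.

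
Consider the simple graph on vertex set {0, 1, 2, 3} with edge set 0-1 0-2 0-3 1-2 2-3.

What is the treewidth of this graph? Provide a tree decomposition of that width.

Treewidth 2.
Bags: B1 = {0, 1, 2}  B2 = {0, 2, 3}
Tree: B1–B2

Every bag has size at most 3, so the width is 3 − 1 = 2 and tw(G) ≤ 2. For the lower bound, the 3 vertices {0, 1, 2} are pairwise adjacent, and any tree decomposition puts a clique entirely inside one bag — forcing width ≥ 2. The upper and lower bounds meet at 2, so that is the treewidth.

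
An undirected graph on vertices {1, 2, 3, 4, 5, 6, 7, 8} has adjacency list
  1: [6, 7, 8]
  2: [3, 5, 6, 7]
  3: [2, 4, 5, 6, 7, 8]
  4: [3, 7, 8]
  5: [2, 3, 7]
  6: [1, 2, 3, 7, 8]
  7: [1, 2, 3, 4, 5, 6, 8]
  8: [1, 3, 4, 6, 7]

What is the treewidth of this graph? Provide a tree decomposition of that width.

Each bag holds 4 vertices, so the decomposition has width 3, which upper-bounds the treewidth. On the other hand G contains the 4-clique {1, 6, 7, 8}. A clique must lie in a single bag of any decomposition, so no decomposition can have width below 3. Combining the bounds, tw(G) = 3.

Treewidth 3.
Bags: B1 = {2, 3, 6, 7}  B2 = {2, 3, 5, 7}  B3 = {3, 6, 7, 8}  B4 = {1, 6, 7, 8}  B5 = {3, 4, 7, 8}
Tree: B1–B2, B1–B3, B3–B4, B3–B5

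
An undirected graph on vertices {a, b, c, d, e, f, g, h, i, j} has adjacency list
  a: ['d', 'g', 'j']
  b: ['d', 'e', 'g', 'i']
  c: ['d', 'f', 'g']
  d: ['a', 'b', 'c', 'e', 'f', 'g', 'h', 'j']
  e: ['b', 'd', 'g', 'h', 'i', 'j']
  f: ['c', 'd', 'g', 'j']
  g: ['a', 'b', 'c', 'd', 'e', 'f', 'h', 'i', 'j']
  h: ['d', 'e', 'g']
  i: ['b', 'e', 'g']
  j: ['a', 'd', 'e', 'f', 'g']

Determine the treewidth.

A width-3 tree decomposition is:
Bags: B1 = {a, d, g, j}  B2 = {d, e, g, j}  B3 = {d, f, g, j}  B4 = {b, d, e, g}  B5 = {c, d, f, g}  B6 = {d, e, g, h}  B7 = {b, e, g, i}
Tree: B1–B2, B1–B3, B2–B4, B3–B5, B4–B6, B4–B7
Each bag holds 4 vertices, so the decomposition has width 3, which upper-bounds the treewidth. On the other hand G contains the 4-clique {d, e, g, j}. A clique must lie in a single bag of any decomposition, so no decomposition can have width below 3. Therefore the treewidth is 3.

3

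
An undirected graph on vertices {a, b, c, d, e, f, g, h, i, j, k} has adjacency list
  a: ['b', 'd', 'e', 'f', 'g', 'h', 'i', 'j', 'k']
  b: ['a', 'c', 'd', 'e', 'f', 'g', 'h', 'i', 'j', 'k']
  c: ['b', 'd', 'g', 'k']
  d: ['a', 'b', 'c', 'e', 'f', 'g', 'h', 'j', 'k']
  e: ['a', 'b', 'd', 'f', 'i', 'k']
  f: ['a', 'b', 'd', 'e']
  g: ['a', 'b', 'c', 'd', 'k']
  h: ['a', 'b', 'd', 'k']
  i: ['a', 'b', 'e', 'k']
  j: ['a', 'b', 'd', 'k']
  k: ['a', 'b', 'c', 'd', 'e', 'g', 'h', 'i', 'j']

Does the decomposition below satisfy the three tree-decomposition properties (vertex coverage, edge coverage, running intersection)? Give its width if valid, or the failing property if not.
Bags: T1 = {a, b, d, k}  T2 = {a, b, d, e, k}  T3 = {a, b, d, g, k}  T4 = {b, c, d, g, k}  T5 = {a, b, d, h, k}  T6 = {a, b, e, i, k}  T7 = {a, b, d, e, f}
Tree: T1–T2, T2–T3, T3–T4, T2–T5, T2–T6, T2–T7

No — vertex j appears in no bag.

A tree decomposition must satisfy three properties: every vertex lies in some bag; for every edge, both endpoints lie together in some bag; and for every vertex, the bags containing it form a connected subtree. Here vertex j appears in no bag, so the decomposition is invalid.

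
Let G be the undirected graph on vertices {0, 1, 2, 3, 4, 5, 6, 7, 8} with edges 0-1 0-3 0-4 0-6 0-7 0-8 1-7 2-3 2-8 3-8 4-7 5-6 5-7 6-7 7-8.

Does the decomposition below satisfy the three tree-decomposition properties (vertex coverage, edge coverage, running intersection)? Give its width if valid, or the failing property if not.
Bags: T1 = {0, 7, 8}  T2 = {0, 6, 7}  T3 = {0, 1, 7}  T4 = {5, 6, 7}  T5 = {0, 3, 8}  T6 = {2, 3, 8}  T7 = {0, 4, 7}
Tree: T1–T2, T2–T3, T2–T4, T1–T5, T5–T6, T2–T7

Every vertex of G appears in some bag (union = {0, 1, 2, 3, 4, 5, 6, 7, 8}); every edge is covered by a bag; and for each vertex v the set of bags containing v is connected in the bag tree. The decomposition is therefore valid. The largest bag has 3 vertices, so the width is 2.

Yes; width 2.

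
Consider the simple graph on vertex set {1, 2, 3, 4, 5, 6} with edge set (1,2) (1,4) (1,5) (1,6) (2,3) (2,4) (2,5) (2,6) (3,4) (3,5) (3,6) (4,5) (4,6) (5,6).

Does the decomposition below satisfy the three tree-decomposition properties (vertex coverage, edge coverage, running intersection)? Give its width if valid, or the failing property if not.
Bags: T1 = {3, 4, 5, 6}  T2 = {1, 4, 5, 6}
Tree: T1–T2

A tree decomposition must satisfy three properties: every vertex lies in some bag; for every edge, both endpoints lie together in some bag; and for every vertex, the bags containing it form a connected subtree. Here vertex 2 appears in no bag, so the decomposition is invalid.

No — vertex 2 appears in no bag.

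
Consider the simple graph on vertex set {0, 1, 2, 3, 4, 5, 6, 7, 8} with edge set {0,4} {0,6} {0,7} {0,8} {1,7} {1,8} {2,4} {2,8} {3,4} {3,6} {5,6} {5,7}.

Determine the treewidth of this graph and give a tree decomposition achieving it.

Treewidth 3.
Bags: B1 = {2, 3, 4, 8}  B2 = {0, 3, 4, 8}  B3 = {0, 3, 6, 8}  B4 = {0, 1, 6, 8}  B5 = {0, 1, 6, 7}  B6 = {1, 5, 6, 7}
Tree: B1–B2, B2–B3, B3–B4, B4–B5, B5–B6

The largest bag has 4 vertices, giving width 3; this decomposition certifies tw(G) ≤ 3. For the lower bound: the 4 vertex sets {2,3,4}, {8}, {0}, {1,5,6,7} are disjoint, each induces a connected subgraph, and every pair is joined by at least one edge of G. Contracting each set to a single vertex therefore yields K_{4} as a minor, and since treewidth is minor-monotone, tw(G) ≥ tw(K_{4}) = 3. Therefore the treewidth is 3.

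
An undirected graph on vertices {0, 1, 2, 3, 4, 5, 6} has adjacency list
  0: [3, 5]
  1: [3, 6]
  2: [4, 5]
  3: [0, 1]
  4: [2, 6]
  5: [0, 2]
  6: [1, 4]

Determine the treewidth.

2

A width-2 tree decomposition is:
Bags: B1 = {1, 3, 6}  B2 = {0, 3, 6}  B3 = {0, 5, 6}  B4 = {2, 5, 6}  B5 = {2, 4, 6}
Tree: B1–B2, B2–B3, B3–B4, B4–B5
The largest bag has 3 vertices, giving width 2; this decomposition certifies tw(G) ≤ 2. For the lower bound, G contains the cycle 6–1–3–0–5–2–4–6, so G is not a forest; only forests have treewidth ≤ 1, hence tw(G) ≥ 2. Therefore the treewidth is 2.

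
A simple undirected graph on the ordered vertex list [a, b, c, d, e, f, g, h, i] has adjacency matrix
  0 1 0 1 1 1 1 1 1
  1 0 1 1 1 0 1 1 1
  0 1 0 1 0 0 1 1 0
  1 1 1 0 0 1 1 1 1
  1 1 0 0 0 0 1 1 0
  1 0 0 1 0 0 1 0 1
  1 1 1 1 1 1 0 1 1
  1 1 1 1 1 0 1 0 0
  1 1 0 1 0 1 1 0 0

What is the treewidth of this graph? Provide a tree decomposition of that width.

Treewidth 4.
Bags: B1 = {a, d, f, g, i}  B2 = {a, b, d, g, i}  B3 = {a, b, d, g, h}  B4 = {b, c, d, g, h}  B5 = {a, b, e, g, h}
Tree: B1–B2, B2–B3, B3–B4, B3–B5

The largest bag has 5 vertices, giving width 4; this decomposition certifies tw(G) ≤ 4. For the lower bound, the 5 vertices {a, d, f, g, i} are pairwise adjacent, and any tree decomposition puts a clique entirely inside one bag — forcing width ≥ 4. Therefore the treewidth is 4.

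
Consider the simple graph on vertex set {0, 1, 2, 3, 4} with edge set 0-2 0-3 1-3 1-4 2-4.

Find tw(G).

A width-2 tree decomposition is:
Bags: B1 = {0, 2, 3}  B2 = {1, 2, 3}  B3 = {1, 2, 4}
Tree: B1–B2, B2–B3
Each bag holds 3 vertices, so the decomposition has width 2, which upper-bounds the treewidth. For the lower bound, G contains the cycle 2–0–3–1–4–2, so G is not a forest; only forests have treewidth ≤ 1, hence tw(G) ≥ 2. Combining the bounds, tw(G) = 2.

2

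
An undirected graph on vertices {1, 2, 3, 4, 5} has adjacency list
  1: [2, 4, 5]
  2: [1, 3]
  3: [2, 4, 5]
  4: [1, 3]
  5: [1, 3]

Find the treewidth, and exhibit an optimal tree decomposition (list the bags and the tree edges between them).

Treewidth 2.
Bags: B1 = {1, 3, 4}  B2 = {1, 2, 3}  B3 = {1, 3, 5}
Tree: B1–B2, B2–B3

Each bag holds 3 vertices, so the decomposition has width 2, which upper-bounds the treewidth. The edges 4–3–2–1–4 form a cycle, so G is not a tree and its treewidth is at least 2. Hence tw(G) = 2 exactly.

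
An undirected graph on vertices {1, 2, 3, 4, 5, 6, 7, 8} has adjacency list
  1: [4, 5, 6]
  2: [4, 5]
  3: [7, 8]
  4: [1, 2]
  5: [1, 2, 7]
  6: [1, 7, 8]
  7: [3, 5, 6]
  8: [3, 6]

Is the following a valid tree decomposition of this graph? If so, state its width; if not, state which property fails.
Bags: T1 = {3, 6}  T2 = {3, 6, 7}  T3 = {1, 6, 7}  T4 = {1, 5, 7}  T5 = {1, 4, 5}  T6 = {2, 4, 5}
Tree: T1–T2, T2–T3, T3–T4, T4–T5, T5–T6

A tree decomposition must satisfy three properties: every vertex lies in some bag; for every edge, both endpoints lie together in some bag; and for every vertex, the bags containing it form a connected subtree. Here vertex 8 appears in no bag, so the decomposition is invalid.

No — vertex 8 appears in no bag.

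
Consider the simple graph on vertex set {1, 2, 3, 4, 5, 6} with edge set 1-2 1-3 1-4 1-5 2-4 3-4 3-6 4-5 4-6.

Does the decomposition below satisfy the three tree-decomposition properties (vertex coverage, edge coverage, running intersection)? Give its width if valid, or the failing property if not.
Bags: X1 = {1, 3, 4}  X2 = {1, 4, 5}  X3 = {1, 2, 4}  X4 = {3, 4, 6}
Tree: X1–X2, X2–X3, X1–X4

Every vertex of G appears in some bag (union = {1, 2, 3, 4, 5, 6}); every edge is covered by a bag; and for each vertex v the set of bags containing v is connected in the bag tree. The decomposition is therefore valid. The largest bag has 3 vertices, so the width is 2.

Yes; width 2.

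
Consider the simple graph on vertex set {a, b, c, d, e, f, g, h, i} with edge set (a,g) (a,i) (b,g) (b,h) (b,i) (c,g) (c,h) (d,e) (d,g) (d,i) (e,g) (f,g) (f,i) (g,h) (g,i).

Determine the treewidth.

2

A width-2 tree decomposition is:
Bags: B1 = {b, g, h}  B2 = {c, g, h}  B3 = {b, g, i}  B4 = {d, g, i}  B5 = {a, g, i}  B6 = {d, e, g}  B7 = {f, g, i}
Tree: B1–B2, B1–B3, B3–B4, B4–B5, B4–B6, B3–B7
Each bag holds 3 vertices, so the decomposition has width 2, which upper-bounds the treewidth. For the lower bound, the 3 vertices {d, e, g} are pairwise adjacent, and any tree decomposition puts a clique entirely inside one bag — forcing width ≥ 2. The upper and lower bounds meet at 2, so that is the treewidth.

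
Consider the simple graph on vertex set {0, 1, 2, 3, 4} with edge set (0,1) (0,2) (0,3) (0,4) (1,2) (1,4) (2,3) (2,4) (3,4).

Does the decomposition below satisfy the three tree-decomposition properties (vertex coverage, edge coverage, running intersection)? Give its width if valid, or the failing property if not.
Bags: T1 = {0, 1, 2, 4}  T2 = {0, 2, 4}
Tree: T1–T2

A tree decomposition must satisfy three properties: every vertex lies in some bag; for every edge, both endpoints lie together in some bag; and for every vertex, the bags containing it form a connected subtree. Here vertex 3 appears in no bag, so the decomposition is invalid.

No — vertex 3 appears in no bag.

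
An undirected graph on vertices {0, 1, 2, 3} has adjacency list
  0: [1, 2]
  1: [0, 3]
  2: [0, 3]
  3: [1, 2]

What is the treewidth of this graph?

A width-2 tree decomposition is:
Bags: B1 = {1, 2, 3}  B2 = {0, 1, 2}
Tree: B1–B2
Every bag has size at most 3, so the width is 3 − 1 = 2 and tw(G) ≤ 2. Since 2–3–1–0–2 is a cycle in G, G is not acyclic. Forests are exactly the graphs of treewidth ≤ 1, so tw(G) ≥ 2. Combining the bounds, tw(G) = 2.

2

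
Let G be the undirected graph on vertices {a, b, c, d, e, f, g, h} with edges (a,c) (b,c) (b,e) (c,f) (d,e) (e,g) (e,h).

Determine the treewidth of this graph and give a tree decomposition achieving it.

Treewidth 1.
Bags: B1 = {b, e}  B2 = {d, e}  B3 = {b, c}  B4 = {a, c}  B5 = {e, g}  B6 = {e, h}  B7 = {c, f}
Tree: B1–B2, B1–B3, B3–B4, B1–B5, B2–B6, B4–B7

The largest bag has 2 vertices, giving width 1; this decomposition certifies tw(G) ≤ 1. Since G has at least one edge (e.g. b–e), it is not an edgeless graph, so tw(G) ≥ 1. The upper and lower bounds meet at 1, so that is the treewidth.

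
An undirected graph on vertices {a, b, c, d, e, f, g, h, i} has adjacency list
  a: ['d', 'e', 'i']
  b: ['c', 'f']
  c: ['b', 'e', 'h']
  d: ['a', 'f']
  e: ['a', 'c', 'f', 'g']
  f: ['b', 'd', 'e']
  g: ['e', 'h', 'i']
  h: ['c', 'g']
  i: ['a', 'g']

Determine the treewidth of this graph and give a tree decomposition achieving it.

Treewidth 3.
One optimal decomposition is:
Bags: B1 = {b, c, d, f}  B2 = {c, d, e, f}  B3 = {a, c, d, e}  B4 = {a, c, e, h}  B5 = {a, e, g, h}  B6 = {a, g, h, i}
Tree: B1–B2, B2–B3, B3–B4, B4–B5, B5–B6

Every bag has size at most 4, so the width is 4 − 1 = 3 and tw(G) ≤ 3. For the lower bound: the 4 vertex sets {b,d,f}, {c}, {e}, {a,g,h,i} are disjoint, each induces a connected subgraph, and every pair is joined by at least one edge of G. Contracting each set to a single vertex therefore yields K_{4} as a minor, and since treewidth is minor-monotone, tw(G) ≥ tw(K_{4}) = 3. The upper and lower bounds meet at 3, so that is the treewidth.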